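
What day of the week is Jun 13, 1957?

Doomsday rule: the anchor day for the 1900s is Wednesday. For year 57: 57÷12 = 4 r 9, and 9÷4 = 2, so 4+9+2 = 15.
Wednesday + 15 ≡ Thursday — that's 1957's doomsday.
In June the doomsday date is Jun 6.
Jun 13 is 7 days after Jun 6; 7 mod 7 = 0, so Thursday + 0 = Thursday.

Thursday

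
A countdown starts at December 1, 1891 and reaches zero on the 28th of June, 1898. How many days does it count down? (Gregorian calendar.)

2401

Dec 1, 1891 → Dec 1, 1892: 366 days (Feb 29, 1892 is in that span).
Dec 1, 1892 → Dec 1, 1893: 365 days.
Dec 1, 1893 → Dec 1, 1894: 365 days.
Dec 1, 1894 → Dec 1, 1895: 365 days.
Dec 1, 1895 → Dec 1, 1896: 366 days (Feb 29, 1896 is in that span).
Dec 1, 1896 → Dec 1, 1897: 365 days.
Dec 1, 1897 → Jan 1, 1898: 31 days (December has 31).
Jan 1, 1898 → Feb 1, 1898: 31 days (January has 31).
Feb 1, 1898 → Mar 1, 1898: 28 days (February has 28).
Mar 1, 1898 → Apr 1, 1898: 31 days (March has 31).
Apr 1, 1898 → May 1, 1898: 30 days (April has 30).
May 1, 1898 → Jun 1, 1898: 31 days (May has 31).
Jun 1, 1898 → Jun 28, 1898: 27 days.
Total: 2401 days.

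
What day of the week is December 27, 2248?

Wednesday

Doomsday rule: the anchor day for the 2200s is Friday. For year 48: 48÷12 = 4 r 0, and 0÷4 = 0, so 4+0+0 = 4.
Friday + 4 ≡ Tuesday — that's 2248's doomsday.
In December the doomsday date is Dec 12.
Dec 27 is 15 days after Dec 12; 15 mod 7 = 1, so Tuesday + 1 = Wednesday.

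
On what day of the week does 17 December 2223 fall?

Wednesday

Doomsday rule: the anchor day for the 2200s is Friday. For year 23: 23÷12 = 1 r 11, and 11÷4 = 2, so 1+11+2 = 14.
Friday + 14 ≡ Friday — that's 2223's doomsday.
In December the doomsday date is Dec 12.
Dec 17 is 5 days after Dec 12; 5 mod 7 = 5, so Friday + 5 = Wednesday.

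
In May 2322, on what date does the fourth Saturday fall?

May 1, 2322 is a Monday.
The first Saturday is therefore May 6 (5 days later).
The fourth Saturday is 6 + 3×7 = May 27.

May 27, 2322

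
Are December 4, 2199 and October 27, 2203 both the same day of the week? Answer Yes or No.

No

From Dec 4, 2199 to Oct 27, 2203 is 1422 days.
1422 mod 7 = 1, so they are different weekdays.
(Dec 4, 2199 is a Wednesday; Oct 27, 2203 is a Thursday.)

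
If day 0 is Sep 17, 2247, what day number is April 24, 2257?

3507

Sep 17, 2247 → Sep 17, 2248: 366 days (Feb 29, 2248 is in that span).
Sep 17, 2248 → Sep 17, 2249: 365 days.
Sep 17, 2249 → Sep 17, 2250: 365 days.
Sep 17, 2250 → Sep 17, 2251: 365 days.
Sep 17, 2251 → Sep 17, 2252: 366 days (Feb 29, 2252 is in that span).
Sep 17, 2252 → Sep 17, 2253: 365 days.
Sep 17, 2253 → Sep 17, 2254: 365 days.
Sep 17, 2254 → Sep 17, 2255: 365 days.
Sep 17, 2255 → Sep 17, 2256: 366 days (Feb 29, 2256 is in that span).
Sep 17, 2256 → Oct 17, 2256: 30 days (September has 30).
Oct 17, 2256 → Nov 17, 2256: 31 days (October has 31).
Nov 17, 2256 → Dec 17, 2256: 30 days (November has 30).
Dec 17, 2256 → Jan 17, 2257: 31 days (December has 31).
Jan 17, 2257 → Feb 17, 2257: 31 days (January has 31).
Feb 17, 2257 → Mar 17, 2257: 28 days (February has 28).
Mar 17, 2257 → Apr 17, 2257: 31 days (March has 31).
Apr 17, 2257 → Apr 24, 2257: 7 days.
Total: 3507 days.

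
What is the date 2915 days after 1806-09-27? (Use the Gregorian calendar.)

September 20, 1814

+365 (one year) → Sep 27, 1807 (2550 left).
+366 (one year; includes Feb 29, 1808) → Sep 27, 1808 (2184 left).
+365 (one year) → Sep 27, 1809 (1819 left).
+365 (one year) → Sep 27, 1810 (1454 left).
+365 (one year) → Sep 27, 1811 (1089 left).
+366 (one year; includes Feb 29, 1812) → Sep 27, 1812 (723 left).
+365 (one year) → Sep 27, 1813 (358 left).
Sep has 30 days: +4 → Oct 1, 1813 (354 left).
Oct has 31 days: +31 → Nov 1, 1813 (323 left).
Nov has 30 days: +30 → Dec 1, 1813 (293 left).
Dec has 31 days: +31 → Jan 1, 1814 (262 left).
Jan has 31 days: +31 → Feb 1, 1814 (231 left).
Feb has 28 days: +28 → Mar 1, 1814 (203 left).
Mar has 31 days: +31 → Apr 1, 1814 (172 left).
Apr has 30 days: +30 → May 1, 1814 (142 left).
May has 31 days: +31 → Jun 1, 1814 (111 left).
Jun has 30 days: +30 → Jul 1, 1814 (81 left).
Jul has 31 days: +31 → Aug 1, 1814 (50 left).
Aug has 31 days: +31 → Sep 1, 1814 (19 left).
+19 → Sep 20, 1814.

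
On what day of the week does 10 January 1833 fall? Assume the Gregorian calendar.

Doomsday rule: the anchor day for the 1800s is Friday. For year 33: 33÷12 = 2 r 9, and 9÷4 = 2, so 2+9+2 = 13.
Friday + 13 ≡ Thursday — that's 1833's doomsday.
In January the doomsday date is Jan 3 (1833 is not a leap year).
Jan 10 is 7 days after Jan 3; 7 mod 7 = 0, so Thursday + 0 = Thursday.

Thursday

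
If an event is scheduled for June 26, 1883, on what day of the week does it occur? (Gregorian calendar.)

Doomsday rule: the anchor day for the 1800s is Friday. For year 83: 83÷12 = 6 r 11, and 11÷4 = 2, so 6+11+2 = 19.
Friday + 19 ≡ Wednesday — that's 1883's doomsday.
In June the doomsday date is Jun 6.
Jun 26 is 20 days after Jun 6; 20 mod 7 = 6, so Wednesday + 6 = Tuesday.

Tuesday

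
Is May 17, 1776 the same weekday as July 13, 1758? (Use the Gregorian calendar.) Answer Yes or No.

No

From Jul 13, 1758 to May 17, 1776 is 6518 days.
6518 mod 7 = 1, so they are different weekdays.
(Jul 13, 1758 is a Thursday; May 17, 1776 is a Friday.)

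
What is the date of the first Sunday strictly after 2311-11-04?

Nov 4, 2311 is a Saturday.
From Saturday to the next Sunday is 1 day.
Nov 4, 2311 + 1 = Nov 5, 2311.

November 5, 2311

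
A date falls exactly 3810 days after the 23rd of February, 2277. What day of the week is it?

Sunday

First find the weekday of Feb 23, 2277. Doomsday rule: the anchor day for the 2200s is Friday. For year 77: 77÷12 = 6 r 5, and 5÷4 = 1, so 6+5+1 = 12.
Friday + 12 ≡ Wednesday — that's 2277's doomsday.
In February the doomsday date is Feb 28 (2277 is not a leap year).
Feb 23 is 5 days before Feb 28; 5 mod 7 = 5, so Wednesday − 5 = Friday.
3810 mod 7 = 2, so 3810 days after a Friday is Friday + 2 = Sunday.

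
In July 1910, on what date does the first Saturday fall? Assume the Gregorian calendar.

July 1, 1910 is a Friday.
The first Saturday is therefore July 2 (1 days later).

July 2, 1910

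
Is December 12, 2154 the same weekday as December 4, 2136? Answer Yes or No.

From Dec 4, 2136 to Dec 12, 2154 is 6582 days.
6582 mod 7 = 2, so they are different weekdays.
(Dec 4, 2136 is a Tuesday; Dec 12, 2154 is a Thursday.)

No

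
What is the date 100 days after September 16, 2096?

December 25, 2096

Sep has 30 days: +15 → Oct 1, 2096 (85 left).
Oct has 31 days: +31 → Nov 1, 2096 (54 left).
Nov has 30 days: +30 → Dec 1, 2096 (24 left).
+24 → Dec 25, 2096.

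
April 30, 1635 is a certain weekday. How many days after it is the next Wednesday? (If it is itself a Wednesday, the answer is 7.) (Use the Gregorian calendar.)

Apr 30, 1635 is a Monday.
From Monday to the next Wednesday is 2 days.

2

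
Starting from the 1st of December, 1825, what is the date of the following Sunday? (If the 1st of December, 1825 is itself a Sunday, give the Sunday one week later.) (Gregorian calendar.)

Dec 1, 1825 is a Thursday.
From Thursday to the next Sunday is 3 days.
Dec 1, 1825 + 3 = Dec 4, 1825.

December 4, 1825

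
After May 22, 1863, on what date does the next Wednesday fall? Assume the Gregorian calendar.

May 27, 1863

May 22, 1863 is a Friday.
From Friday to the next Wednesday is 5 days.
May 22, 1863 + 5 = May 27, 1863.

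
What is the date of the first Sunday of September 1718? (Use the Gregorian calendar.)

September 1, 1718 is a Thursday.
The first Sunday is therefore September 4 (3 days later).

September 4, 1718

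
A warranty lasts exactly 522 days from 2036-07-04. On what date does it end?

December 8, 2037

+365 (one year) → Jul 4, 2037 (157 left).
Jul has 31 days: +28 → Aug 1, 2037 (129 left).
Aug has 31 days: +31 → Sep 1, 2037 (98 left).
Sep has 30 days: +30 → Oct 1, 2037 (68 left).
Oct has 31 days: +31 → Nov 1, 2037 (37 left).
Nov has 30 days: +30 → Dec 1, 2037 (7 left).
+7 → Dec 8, 2037.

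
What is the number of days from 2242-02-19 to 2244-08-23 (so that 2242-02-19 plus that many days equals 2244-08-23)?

916

Feb 19, 2242 → Feb 19, 2243: 365 days.
Feb 19, 2243 → Feb 19, 2244: 365 days.
Feb 19, 2244 → Mar 19, 2244: 29 days (February has 29).
Mar 19, 2244 → Apr 19, 2244: 31 days (March has 31).
Apr 19, 2244 → May 19, 2244: 30 days (April has 30).
May 19, 2244 → Jun 19, 2244: 31 days (May has 31).
Jun 19, 2244 → Jul 19, 2244: 30 days (June has 30).
Jul 19, 2244 → Aug 19, 2244: 31 days (July has 31).
Aug 19, 2244 → Aug 23, 2244: 4 days.
Total: 916 days.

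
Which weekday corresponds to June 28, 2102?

Doomsday rule: the anchor day for the 2100s is Sunday. For year 02: 2÷12 = 0 r 2, and 2÷4 = 0, so 0+2+0 = 2.
Sunday + 2 ≡ Tuesday — that's 2102's doomsday.
In June the doomsday date is Jun 6.
Jun 28 is 22 days after Jun 6; 22 mod 7 = 1, so Tuesday + 1 = Wednesday.

Wednesday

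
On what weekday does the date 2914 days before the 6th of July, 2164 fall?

First find the weekday of Jul 6, 2164. Doomsday rule: the anchor day for the 2100s is Sunday. For year 64: 64÷12 = 5 r 4, and 4÷4 = 1, so 5+4+1 = 10.
Sunday + 10 ≡ Wednesday — that's 2164's doomsday.
In July the doomsday date is Jul 11.
Jul 6 is 5 days before Jul 11; 5 mod 7 = 5, so Wednesday − 5 = Friday.
2914 mod 7 = 2, so 2914 days before a Friday is Friday − 2 = Wednesday.

Wednesday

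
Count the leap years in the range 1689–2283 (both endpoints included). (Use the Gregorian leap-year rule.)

143

Multiples of 4 in [1689,2283]: 148.
Of those, multiples of 100: 6 (not leap unless ÷400).
Multiples of 400: 1.
Leap years = 148 − 6 + 1 = 143.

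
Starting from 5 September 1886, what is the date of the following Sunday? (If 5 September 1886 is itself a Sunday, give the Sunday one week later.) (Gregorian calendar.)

September 12, 1886

Sep 5, 1886 is a Sunday.
From Sunday to the next Sunday is 7 days.
Sep 5, 1886 + 7 = Sep 12, 1886.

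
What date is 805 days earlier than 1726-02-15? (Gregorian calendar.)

−365 (one year) → Feb 15, 1725 (440 left).
−366 (one year; includes Feb 29, 1724) → Feb 15, 1724 (74 left).
−15 → Jan 31, 1724 (end of Jan, 31 days; 59 left).
−31 → Dec 31, 1723 (end of Dec, 31 days; 28 left).
−28 → Dec 3, 1723.

December 3, 1723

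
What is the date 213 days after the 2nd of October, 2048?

May 3, 2049

Oct has 31 days: +30 → Nov 1, 2048 (183 left).
Nov has 30 days: +30 → Dec 1, 2048 (153 left).
Dec has 31 days: +31 → Jan 1, 2049 (122 left).
Jan has 31 days: +31 → Feb 1, 2049 (91 left).
Feb has 28 days: +28 → Mar 1, 2049 (63 left).
Mar has 31 days: +31 → Apr 1, 2049 (32 left).
Apr has 30 days: +30 → May 1, 2049 (2 left).
+2 → May 3, 2049.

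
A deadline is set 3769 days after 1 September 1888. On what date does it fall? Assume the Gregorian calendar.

+365 (one year) → Sep 1, 1889 (3404 left).
+365 (one year) → Sep 1, 1890 (3039 left).
+365 (one year) → Sep 1, 1891 (2674 left).
+366 (one year; includes Feb 29, 1892) → Sep 1, 1892 (2308 left).
+365 (one year) → Sep 1, 1893 (1943 left).
+365 (one year) → Sep 1, 1894 (1578 left).
+365 (one year) → Sep 1, 1895 (1213 left).
+366 (one year; includes Feb 29, 1896) → Sep 1, 1896 (847 left).
+365 (one year) → Sep 1, 1897 (482 left).
+365 (one year) → Sep 1, 1898 (117 left).
Sep has 30 days: +30 → Oct 1, 1898 (87 left).
Oct has 31 days: +31 → Nov 1, 1898 (56 left).
Nov has 30 days: +30 → Dec 1, 1898 (26 left).
+26 → Dec 27, 1898.

December 27, 1898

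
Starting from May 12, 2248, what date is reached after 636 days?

+365 (one year) → May 12, 2249 (271 left).
May has 31 days: +20 → Jun 1, 2249 (251 left).
Jun has 30 days: +30 → Jul 1, 2249 (221 left).
Jul has 31 days: +31 → Aug 1, 2249 (190 left).
Aug has 31 days: +31 → Sep 1, 2249 (159 left).
Sep has 30 days: +30 → Oct 1, 2249 (129 left).
Oct has 31 days: +31 → Nov 1, 2249 (98 left).
Nov has 30 days: +30 → Dec 1, 2249 (68 left).
Dec has 31 days: +31 → Jan 1, 2250 (37 left).
Jan has 31 days: +31 → Feb 1, 2250 (6 left).
+6 → Feb 7, 2250.

February 7, 2250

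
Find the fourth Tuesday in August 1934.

August 1, 1934 is a Wednesday.
The first Tuesday is therefore August 7 (6 days later).
The fourth Tuesday is 7 + 3×7 = August 28.

August 28, 1934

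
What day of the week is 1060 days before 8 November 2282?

Sunday

Nov 8, 2282 is a Wednesday.
1060 mod 7 = 3, so 1060 days before a Wednesday is Wednesday − 3 = Sunday.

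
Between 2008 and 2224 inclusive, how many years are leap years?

Multiples of 4 in [2008,2224]: 55.
Of those, multiples of 100: 2 (not leap unless ÷400).
Multiples of 400: 0.
Leap years = 55 − 2 + 0 = 53.

53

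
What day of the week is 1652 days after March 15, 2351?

Mar 15, 2351 is a Thursday.
1652 mod 7 = 0, so 1652 days after a Thursday is Thursday + 0 = Thursday.

Thursday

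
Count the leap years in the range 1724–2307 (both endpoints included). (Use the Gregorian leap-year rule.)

141

Multiples of 4 in [1724,2307]: 146.
Of those, multiples of 100: 6 (not leap unless ÷400).
Multiples of 400: 1.
Leap years = 146 − 6 + 1 = 141.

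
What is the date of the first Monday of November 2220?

November 6, 2220

November 1, 2220 is a Wednesday.
The first Monday is therefore November 6 (5 days later).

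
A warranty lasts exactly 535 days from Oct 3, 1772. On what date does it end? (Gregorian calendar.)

+365 (one year) → Oct 3, 1773 (170 left).
Oct has 31 days: +29 → Nov 1, 1773 (141 left).
Nov has 30 days: +30 → Dec 1, 1773 (111 left).
Dec has 31 days: +31 → Jan 1, 1774 (80 left).
Jan has 31 days: +31 → Feb 1, 1774 (49 left).
Feb has 28 days: +28 → Mar 1, 1774 (21 left).
+21 → Mar 22, 1774.

March 22, 1774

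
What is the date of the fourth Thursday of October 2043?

October 1, 2043 is a Thursday.
The first Thursday is therefore October 1 (same day).
The fourth Thursday is 1 + 3×7 = October 22.

October 22, 2043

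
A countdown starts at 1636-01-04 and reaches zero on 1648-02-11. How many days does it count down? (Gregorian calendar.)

4421

Jan 4, 1636 → Jan 4, 1637: 366 days (Feb 29, 1636 is in that span).
Jan 4, 1637 → Jan 4, 1638: 365 days.
Jan 4, 1638 → Jan 4, 1639: 365 days.
Jan 4, 1639 → Jan 4, 1640: 365 days.
Jan 4, 1640 → Jan 4, 1641: 366 days (Feb 29, 1640 is in that span).
Jan 4, 1641 → Jan 4, 1642: 365 days.
Jan 4, 1642 → Jan 4, 1643: 365 days.
Jan 4, 1643 → Jan 4, 1644: 365 days.
Jan 4, 1644 → Jan 4, 1645: 366 days (Feb 29, 1644 is in that span).
Jan 4, 1645 → Jan 4, 1646: 365 days.
Jan 4, 1646 → Jan 4, 1647: 365 days.
Jan 4, 1647 → Jan 4, 1648: 365 days.
Jan 4, 1648 → Feb 4, 1648: 31 days (January has 31).
Feb 4, 1648 → Feb 11, 1648: 7 days.
Total: 4421 days.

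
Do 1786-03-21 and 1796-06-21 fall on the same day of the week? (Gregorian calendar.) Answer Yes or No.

Yes

From Mar 21, 1786 to Jun 21, 1796 is 3745 days.
3745 mod 7 = 0, so they are the same weekday.
(Mar 21, 1786 is a Tuesday; Jun 21, 1796 is a Tuesday.)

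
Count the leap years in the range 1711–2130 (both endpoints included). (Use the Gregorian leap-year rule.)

Multiples of 4 in [1711,2130]: 105.
Of those, multiples of 100: 4 (not leap unless ÷400).
Multiples of 400: 1.
Leap years = 105 − 4 + 1 = 102.

102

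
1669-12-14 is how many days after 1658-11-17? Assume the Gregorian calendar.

Nov 17, 1658 → Nov 17, 1659: 365 days.
Nov 17, 1659 → Nov 17, 1660: 366 days (Feb 29, 1660 is in that span).
Nov 17, 1660 → Nov 17, 1661: 365 days.
Nov 17, 1661 → Nov 17, 1662: 365 days.
Nov 17, 1662 → Nov 17, 1663: 365 days.
Nov 17, 1663 → Nov 17, 1664: 366 days (Feb 29, 1664 is in that span).
Nov 17, 1664 → Nov 17, 1665: 365 days.
Nov 17, 1665 → Nov 17, 1666: 365 days.
Nov 17, 1666 → Nov 17, 1667: 365 days.
Nov 17, 1667 → Nov 17, 1668: 366 days (Feb 29, 1668 is in that span).
Nov 17, 1668 → Dec 17, 1668: 30 days (November has 30).
Dec 17, 1668 → Jan 17, 1669: 31 days (December has 31).
Jan 17, 1669 → Feb 17, 1669: 31 days (January has 31).
Feb 17, 1669 → Mar 17, 1669: 28 days (February has 28).
Mar 17, 1669 → Apr 17, 1669: 31 days (March has 31).
Apr 17, 1669 → May 17, 1669: 30 days (April has 30).
May 17, 1669 → Jun 17, 1669: 31 days (May has 31).
Jun 17, 1669 → Jul 17, 1669: 30 days (June has 30).
Jul 17, 1669 → Aug 17, 1669: 31 days (July has 31).
Aug 17, 1669 → Sep 17, 1669: 31 days (August has 31).
Sep 17, 1669 → Oct 17, 1669: 30 days (September has 30).
Oct 17, 1669 → Nov 17, 1669: 31 days (October has 31).
Nov 17, 1669 → Dec 14, 1669: 27 days.
Total: 4045 days.

4045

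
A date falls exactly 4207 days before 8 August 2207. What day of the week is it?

Saturday

First find the weekday of Aug 8, 2207. Doomsday rule: the anchor day for the 2200s is Friday. For year 07: 7÷12 = 0 r 7, and 7÷4 = 1, so 0+7+1 = 8.
Friday + 8 ≡ Saturday — that's 2207's doomsday.
In August the doomsday date is Aug 8.
Aug 8 is the doomsday itself: Saturday.
4207 mod 7 = 0, so 4207 days before a Saturday is Saturday − 0 = Saturday.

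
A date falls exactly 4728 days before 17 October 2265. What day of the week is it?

Saturday

First find the weekday of Oct 17, 2265. Doomsday rule: the anchor day for the 2200s is Friday. For year 65: 65÷12 = 5 r 5, and 5÷4 = 1, so 5+5+1 = 11.
Friday + 11 ≡ Tuesday — that's 2265's doomsday.
In October the doomsday date is Oct 10.
Oct 17 is 7 days after Oct 10; 7 mod 7 = 0, so Tuesday + 0 = Tuesday.
4728 mod 7 = 3, so 4728 days before a Tuesday is Tuesday − 3 = Saturday.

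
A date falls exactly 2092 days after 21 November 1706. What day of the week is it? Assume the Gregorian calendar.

First find the weekday of Nov 21, 1706. Doomsday rule: the anchor day for the 1700s is Sunday. For year 06: 6÷12 = 0 r 6, and 6÷4 = 1, so 0+6+1 = 7.
Sunday + 7 ≡ Sunday — that's 1706's doomsday.
In November the doomsday date is Nov 7.
Nov 21 is 14 days after Nov 7; 14 mod 7 = 0, so Sunday + 0 = Sunday.
2092 mod 7 = 6, so 2092 days after a Sunday is Sunday + 6 = Saturday.

Saturday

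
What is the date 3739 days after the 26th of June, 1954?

+365 (one year) → Jun 26, 1955 (3374 left).
+366 (one year; includes Feb 29, 1956) → Jun 26, 1956 (3008 left).
+365 (one year) → Jun 26, 1957 (2643 left).
+365 (one year) → Jun 26, 1958 (2278 left).
+365 (one year) → Jun 26, 1959 (1913 left).
+366 (one year; includes Feb 29, 1960) → Jun 26, 1960 (1547 left).
+365 (one year) → Jun 26, 1961 (1182 left).
+365 (one year) → Jun 26, 1962 (817 left).
+365 (one year) → Jun 26, 1963 (452 left).
+366 (one year; includes Feb 29, 1964) → Jun 26, 1964 (86 left).
Jun has 30 days: +5 → Jul 1, 1964 (81 left).
Jul has 31 days: +31 → Aug 1, 1964 (50 left).
Aug has 31 days: +31 → Sep 1, 1964 (19 left).
+19 → Sep 20, 1964.

September 20, 1964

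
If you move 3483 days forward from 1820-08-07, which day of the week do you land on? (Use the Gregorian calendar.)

First find the weekday of Aug 7, 1820. Doomsday rule: the anchor day for the 1800s is Friday. For year 20: 20÷12 = 1 r 8, and 8÷4 = 2, so 1+8+2 = 11.
Friday + 11 ≡ Tuesday — that's 1820's doomsday.
In August the doomsday date is Aug 8.
Aug 7 is 1 day before Aug 8; 1 mod 7 = 1, so Tuesday − 1 = Monday.
3483 mod 7 = 4, so 3483 days after a Monday is Monday + 4 = Friday.

Friday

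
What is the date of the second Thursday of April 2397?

April 10, 2397

April 1, 2397 is a Tuesday.
The first Thursday is therefore April 3 (2 days later).
The second Thursday is 3 + 1×7 = April 10.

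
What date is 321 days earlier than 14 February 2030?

March 30, 2029

−14 → Jan 31, 2030 (end of Jan, 31 days; 307 left).
−31 → Dec 31, 2029 (end of Dec, 31 days; 276 left).
−31 → Nov 30, 2029 (end of Nov, 30 days; 245 left).
−30 → Oct 31, 2029 (end of Oct, 31 days; 215 left).
−31 → Sep 30, 2029 (end of Sep, 30 days; 184 left).
−30 → Aug 31, 2029 (end of Aug, 31 days; 154 left).
−31 → Jul 31, 2029 (end of Jul, 31 days; 123 left).
−31 → Jun 30, 2029 (end of Jun, 30 days; 92 left).
−30 → May 31, 2029 (end of May, 31 days; 62 left).
−31 → Apr 30, 2029 (end of Apr, 30 days; 31 left).
−30 → Mar 31, 2029 (end of Mar, 31 days; 1 left).
−1 → Mar 30, 2029.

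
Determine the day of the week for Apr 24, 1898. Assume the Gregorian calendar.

Doomsday rule: the anchor day for the 1800s is Friday. For year 98: 98÷12 = 8 r 2, and 2÷4 = 0, so 8+2+0 = 10.
Friday + 10 ≡ Monday — that's 1898's doomsday.
In April the doomsday date is Apr 4.
Apr 24 is 20 days after Apr 4; 20 mod 7 = 6, so Monday + 6 = Sunday.

Sunday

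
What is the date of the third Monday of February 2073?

February 1, 2073 is a Wednesday.
The first Monday is therefore February 6 (5 days later).
The third Monday is 6 + 2×7 = February 20.

February 20, 2073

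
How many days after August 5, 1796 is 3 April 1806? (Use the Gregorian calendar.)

3527

Aug 5, 1796 → Aug 5, 1797: 365 days.
Aug 5, 1797 → Aug 5, 1798: 365 days.
Aug 5, 1798 → Aug 5, 1799: 365 days.
Aug 5, 1799 → Aug 5, 1800: 365 days.
Aug 5, 1800 → Aug 5, 1801: 365 days.
Aug 5, 1801 → Aug 5, 1802: 365 days.
Aug 5, 1802 → Aug 5, 1803: 365 days.
Aug 5, 1803 → Aug 5, 1804: 366 days (Feb 29, 1804 is in that span).
Aug 5, 1804 → Aug 5, 1805: 365 days.
Aug 5, 1805 → Sep 5, 1805: 31 days (August has 31).
Sep 5, 1805 → Oct 5, 1805: 30 days (September has 30).
Oct 5, 1805 → Nov 5, 1805: 31 days (October has 31).
Nov 5, 1805 → Dec 5, 1805: 30 days (November has 30).
Dec 5, 1805 → Jan 5, 1806: 31 days (December has 31).
Jan 5, 1806 → Feb 5, 1806: 31 days (January has 31).
Feb 5, 1806 → Mar 5, 1806: 28 days (February has 28).
Mar 5, 1806 → Apr 3, 1806: 29 days.
Total: 3527 days.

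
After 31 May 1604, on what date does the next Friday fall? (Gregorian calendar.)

May 31, 1604 is a Monday.
From Monday to the next Friday is 4 days.
May 31, 1604 + 4 = Jun 4, 1604.

June 4, 1604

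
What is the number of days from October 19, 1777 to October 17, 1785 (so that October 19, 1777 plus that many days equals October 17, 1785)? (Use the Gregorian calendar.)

2920

Oct 19, 1777 → Oct 19, 1778: 365 days.
Oct 19, 1778 → Oct 19, 1779: 365 days.
Oct 19, 1779 → Oct 19, 1780: 366 days (Feb 29, 1780 is in that span).
Oct 19, 1780 → Oct 19, 1781: 365 days.
Oct 19, 1781 → Oct 19, 1782: 365 days.
Oct 19, 1782 → Oct 19, 1783: 365 days.
Oct 19, 1783 → Oct 19, 1784: 366 days (Feb 29, 1784 is in that span).
Oct 19, 1784 → Nov 19, 1784: 31 days (October has 31).
Nov 19, 1784 → Dec 19, 1784: 30 days (November has 30).
Dec 19, 1784 → Jan 19, 1785: 31 days (December has 31).
Jan 19, 1785 → Feb 19, 1785: 31 days (January has 31).
Feb 19, 1785 → Mar 19, 1785: 28 days (February has 28).
Mar 19, 1785 → Apr 19, 1785: 31 days (March has 31).
Apr 19, 1785 → May 19, 1785: 30 days (April has 30).
May 19, 1785 → Jun 19, 1785: 31 days (May has 31).
Jun 19, 1785 → Jul 19, 1785: 30 days (June has 30).
Jul 19, 1785 → Aug 19, 1785: 31 days (July has 31).
Aug 19, 1785 → Sep 19, 1785: 31 days (August has 31).
Sep 19, 1785 → Oct 17, 1785: 28 days.
Total: 2920 days.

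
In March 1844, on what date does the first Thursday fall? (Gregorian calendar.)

March 7, 1844

March 1, 1844 is a Friday.
The first Thursday is therefore March 7 (6 days later).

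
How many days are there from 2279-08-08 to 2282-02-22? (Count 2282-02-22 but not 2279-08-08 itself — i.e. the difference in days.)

Aug 8, 2279 → Aug 8, 2280: 366 days (Feb 29, 2280 is in that span).
Aug 8, 2280 → Aug 8, 2281: 365 days.
Aug 8, 2281 → Sep 8, 2281: 31 days (August has 31).
Sep 8, 2281 → Oct 8, 2281: 30 days (September has 30).
Oct 8, 2281 → Nov 8, 2281: 31 days (October has 31).
Nov 8, 2281 → Dec 8, 2281: 30 days (November has 30).
Dec 8, 2281 → Jan 8, 2282: 31 days (December has 31).
Jan 8, 2282 → Feb 8, 2282: 31 days (January has 31).
Feb 8, 2282 → Feb 22, 2282: 14 days.
Total: 929 days.

929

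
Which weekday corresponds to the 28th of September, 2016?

January 1, 2016 is a Friday.
Jan 1, 2016 → Feb 1, 2016: 31 days (January has 31).
Feb 1, 2016 → Mar 1, 2016: 29 days (February has 29).
Mar 1, 2016 → Apr 1, 2016: 31 days (March has 31).
Apr 1, 2016 → May 1, 2016: 30 days (April has 30).
May 1, 2016 → Jun 1, 2016: 31 days (May has 31).
Jun 1, 2016 → Jul 1, 2016: 30 days (June has 30).
Jul 1, 2016 → Aug 1, 2016: 31 days (July has 31).
Aug 1, 2016 → Sep 1, 2016: 31 days (August has 31).
Sep 1, 2016 → Sep 28, 2016: 27 days.
Total: 271 days.
271 mod 7 = 5, so Friday + 5 = Wednesday.

Wednesday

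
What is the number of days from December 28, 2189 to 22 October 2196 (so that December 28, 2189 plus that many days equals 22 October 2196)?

2490

Dec 28, 2189 → Dec 28, 2190: 365 days.
Dec 28, 2190 → Dec 28, 2191: 365 days.
Dec 28, 2191 → Dec 28, 2192: 366 days (Feb 29, 2192 is in that span).
Dec 28, 2192 → Dec 28, 2193: 365 days.
Dec 28, 2193 → Dec 28, 2194: 365 days.
Dec 28, 2194 → Dec 28, 2195: 365 days.
Dec 28, 2195 → Jan 28, 2196: 31 days (December has 31).
Jan 28, 2196 → Feb 28, 2196: 31 days (January has 31).
Feb 28, 2196 → Mar 28, 2196: 29 days (February has 29).
Mar 28, 2196 → Apr 28, 2196: 31 days (March has 31).
Apr 28, 2196 → May 28, 2196: 30 days (April has 30).
May 28, 2196 → Jun 28, 2196: 31 days (May has 31).
Jun 28, 2196 → Jul 28, 2196: 30 days (June has 30).
Jul 28, 2196 → Aug 28, 2196: 31 days (July has 31).
Aug 28, 2196 → Sep 28, 2196: 31 days (August has 31).
Sep 28, 2196 → Oct 22, 2196: 24 days.
Total: 2490 days.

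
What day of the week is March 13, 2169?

Doomsday rule: the anchor day for the 2100s is Sunday. For year 69: 69÷12 = 5 r 9, and 9÷4 = 2, so 5+9+2 = 16.
Sunday + 16 ≡ Tuesday — that's 2169's doomsday.
In March the doomsday date is Mar 14.
Mar 13 is 1 day before Mar 14; 1 mod 7 = 1, so Tuesday − 1 = Monday.

Monday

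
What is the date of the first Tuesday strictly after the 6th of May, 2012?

May 8, 2012

May 6, 2012 is a Sunday.
From Sunday to the next Tuesday is 2 days.
May 6, 2012 + 2 = May 8, 2012.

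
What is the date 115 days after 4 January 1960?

Jan has 31 days: +28 → Feb 1, 1960 (87 left).
Feb has 29 days: +29 → Mar 1, 1960 (58 left).
Mar has 31 days: +31 → Apr 1, 1960 (27 left).
+27 → Apr 28, 1960.

April 28, 1960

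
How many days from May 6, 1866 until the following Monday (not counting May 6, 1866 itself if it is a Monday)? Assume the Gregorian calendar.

May 6, 1866 is a Sunday.
From Sunday to the next Monday is 1 day.

1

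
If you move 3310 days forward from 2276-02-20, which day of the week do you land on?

Saturday

First find the weekday of Feb 20, 2276. Doomsday rule: the anchor day for the 2200s is Friday. For year 76: 76÷12 = 6 r 4, and 4÷4 = 1, so 6+4+1 = 11.
Friday + 11 ≡ Tuesday — that's 2276's doomsday.
In February the doomsday date is Feb 29 (2276 is a leap year (divisible by 4)).
Feb 20 is 9 days before Feb 29; 9 mod 7 = 2, so Tuesday − 2 = Sunday.
3310 mod 7 = 6, so 3310 days after a Sunday is Sunday + 6 = Saturday.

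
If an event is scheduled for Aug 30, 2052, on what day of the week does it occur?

Friday

Doomsday rule: the anchor day for the 2000s is Tuesday. For year 52: 52÷12 = 4 r 4, and 4÷4 = 1, so 4+4+1 = 9.
Tuesday + 9 ≡ Thursday — that's 2052's doomsday.
In August the doomsday date is Aug 8.
Aug 30 is 22 days after Aug 8; 22 mod 7 = 1, so Thursday + 1 = Friday.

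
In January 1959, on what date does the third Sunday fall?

January 1, 1959 is a Thursday.
The first Sunday is therefore January 4 (3 days later).
The third Sunday is 4 + 2×7 = January 18.

January 18, 1959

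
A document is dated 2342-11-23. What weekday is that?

Doomsday rule: the anchor day for the 2300s is Wednesday. For year 42: 42÷12 = 3 r 6, and 6÷4 = 1, so 3+6+1 = 10.
Wednesday + 10 ≡ Saturday — that's 2342's doomsday.
In November the doomsday date is Nov 7.
Nov 23 is 16 days after Nov 7; 16 mod 7 = 2, so Saturday + 2 = Monday.

Monday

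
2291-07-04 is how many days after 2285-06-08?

Jun 8, 2285 → Jun 8, 2286: 365 days.
Jun 8, 2286 → Jun 8, 2287: 365 days.
Jun 8, 2287 → Jun 8, 2288: 366 days (Feb 29, 2288 is in that span).
Jun 8, 2288 → Jun 8, 2289: 365 days.
Jun 8, 2289 → Jun 8, 2290: 365 days.
Jun 8, 2290 → Jul 8, 2290: 30 days (June has 30).
Jul 8, 2290 → Aug 8, 2290: 31 days (July has 31).
Aug 8, 2290 → Sep 8, 2290: 31 days (August has 31).
Sep 8, 2290 → Oct 8, 2290: 30 days (September has 30).
Oct 8, 2290 → Nov 8, 2290: 31 days (October has 31).
Nov 8, 2290 → Dec 8, 2290: 30 days (November has 30).
Dec 8, 2290 → Jan 8, 2291: 31 days (December has 31).
Jan 8, 2291 → Feb 8, 2291: 31 days (January has 31).
Feb 8, 2291 → Mar 8, 2291: 28 days (February has 28).
Mar 8, 2291 → Apr 8, 2291: 31 days (March has 31).
Apr 8, 2291 → May 8, 2291: 30 days (April has 30).
May 8, 2291 → Jun 8, 2291: 31 days (May has 31).
Jun 8, 2291 → Jul 4, 2291: 26 days.
Total: 2217 days.

2217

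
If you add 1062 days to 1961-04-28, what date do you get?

+365 (one year) → Apr 28, 1962 (697 left).
+365 (one year) → Apr 28, 1963 (332 left).
Apr has 30 days: +3 → May 1, 1963 (329 left).
May has 31 days: +31 → Jun 1, 1963 (298 left).
Jun has 30 days: +30 → Jul 1, 1963 (268 left).
Jul has 31 days: +31 → Aug 1, 1963 (237 left).
Aug has 31 days: +31 → Sep 1, 1963 (206 left).
Sep has 30 days: +30 → Oct 1, 1963 (176 left).
Oct has 31 days: +31 → Nov 1, 1963 (145 left).
Nov has 30 days: +30 → Dec 1, 1963 (115 left).
Dec has 31 days: +31 → Jan 1, 1964 (84 left).
Jan has 31 days: +31 → Feb 1, 1964 (53 left).
Feb has 29 days: +29 → Mar 1, 1964 (24 left).
+24 → Mar 25, 1964.

March 25, 1964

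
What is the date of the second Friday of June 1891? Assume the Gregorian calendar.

June 12, 1891

June 1, 1891 is a Monday.
The first Friday is therefore June 5 (4 days later).
The second Friday is 5 + 1×7 = June 12.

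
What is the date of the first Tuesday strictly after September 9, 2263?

September 15, 2263

Sep 9, 2263 is a Wednesday.
From Wednesday to the next Tuesday is 6 days.
Sep 9, 2263 + 6 = Sep 15, 2263.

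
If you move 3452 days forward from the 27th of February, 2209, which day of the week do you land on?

First find the weekday of Feb 27, 2209. Doomsday rule: the anchor day for the 2200s is Friday. For year 09: 9÷12 = 0 r 9, and 9÷4 = 2, so 0+9+2 = 11.
Friday + 11 ≡ Tuesday — that's 2209's doomsday.
In February the doomsday date is Feb 28 (2209 is not a leap year).
Feb 27 is 1 day before Feb 28; 1 mod 7 = 1, so Tuesday − 1 = Monday.
3452 mod 7 = 1, so 3452 days after a Monday is Monday + 1 = Tuesday.

Tuesday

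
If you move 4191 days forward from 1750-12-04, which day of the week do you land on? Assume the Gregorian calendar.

Wednesday

Dec 4, 1750 is a Friday.
4191 mod 7 = 5, so 4191 days after a Friday is Friday + 5 = Wednesday.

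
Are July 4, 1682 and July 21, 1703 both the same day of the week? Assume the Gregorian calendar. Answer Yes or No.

From Jul 4, 1682 to Jul 21, 1703 is 7686 days.
7686 mod 7 = 0, so they are the same weekday.
(Jul 4, 1682 is a Saturday; Jul 21, 1703 is a Saturday.)

Yes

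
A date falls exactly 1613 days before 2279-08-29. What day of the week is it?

Aug 29, 2279 is a Friday.
1613 mod 7 = 3, so 1613 days before a Friday is Friday − 3 = Tuesday.

Tuesday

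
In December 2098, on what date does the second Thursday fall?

December 11, 2098

December 1, 2098 is a Monday.
The first Thursday is therefore December 4 (3 days later).
The second Thursday is 4 + 1×7 = December 11.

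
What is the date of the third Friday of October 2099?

October 1, 2099 is a Thursday.
The first Friday is therefore October 2 (1 days later).
The third Friday is 2 + 2×7 = October 16.

October 16, 2099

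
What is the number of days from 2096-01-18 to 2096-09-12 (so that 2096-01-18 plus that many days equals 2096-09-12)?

238

Jan 18, 2096 → Feb 18, 2096: 31 days (January has 31).
Feb 18, 2096 → Mar 18, 2096: 29 days (February has 29).
Mar 18, 2096 → Apr 18, 2096: 31 days (March has 31).
Apr 18, 2096 → May 18, 2096: 30 days (April has 30).
May 18, 2096 → Jun 18, 2096: 31 days (May has 31).
Jun 18, 2096 → Jul 18, 2096: 30 days (June has 30).
Jul 18, 2096 → Aug 18, 2096: 31 days (July has 31).
Aug 18, 2096 → Sep 12, 2096: 25 days.
Total: 238 days.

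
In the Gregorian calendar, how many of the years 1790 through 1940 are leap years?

Multiples of 4 in [1790,1940]: 38.
Of those, multiples of 100: 2 (not leap unless ÷400).
Multiples of 400: 0.
Leap years = 38 − 2 + 0 = 36.

36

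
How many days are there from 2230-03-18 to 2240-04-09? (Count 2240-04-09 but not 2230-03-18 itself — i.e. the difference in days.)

Mar 18, 2230 → Mar 18, 2231: 365 days.
Mar 18, 2231 → Mar 18, 2232: 366 days (Feb 29, 2232 is in that span).
Mar 18, 2232 → Mar 18, 2233: 365 days.
Mar 18, 2233 → Mar 18, 2234: 365 days.
Mar 18, 2234 → Mar 18, 2235: 365 days.
Mar 18, 2235 → Mar 18, 2236: 366 days (Feb 29, 2236 is in that span).
Mar 18, 2236 → Mar 18, 2237: 365 days.
Mar 18, 2237 → Mar 18, 2238: 365 days.
Mar 18, 2238 → Mar 18, 2239: 365 days.
Mar 18, 2239 → Apr 18, 2239: 31 days (March has 31).
Apr 18, 2239 → May 18, 2239: 30 days (April has 30).
May 18, 2239 → Jun 18, 2239: 31 days (May has 31).
Jun 18, 2239 → Jul 18, 2239: 30 days (June has 30).
Jul 18, 2239 → Aug 18, 2239: 31 days (July has 31).
Aug 18, 2239 → Sep 18, 2239: 31 days (August has 31).
Sep 18, 2239 → Oct 18, 2239: 30 days (September has 30).
Oct 18, 2239 → Nov 18, 2239: 31 days (October has 31).
Nov 18, 2239 → Dec 18, 2239: 30 days (November has 30).
Dec 18, 2239 → Jan 18, 2240: 31 days (December has 31).
Jan 18, 2240 → Feb 18, 2240: 31 days (January has 31).
Feb 18, 2240 → Mar 18, 2240: 29 days (February has 29).
Mar 18, 2240 → Apr 9, 2240: 22 days.
Total: 3675 days.

3675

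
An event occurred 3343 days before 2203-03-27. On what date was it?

−365 (one year) → Mar 27, 2202 (2978 left).
−365 (one year) → Mar 27, 2201 (2613 left).
−365 (one year) → Mar 27, 2200 (2248 left).
−365 (one year) → Mar 27, 2199 (1883 left).
−365 (one year) → Mar 27, 2198 (1518 left).
−365 (one year) → Mar 27, 2197 (1153 left).
−365 (one year) → Mar 27, 2196 (788 left).
−366 (one year; includes Feb 29, 2196) → Mar 27, 2195 (422 left).
−365 (one year) → Mar 27, 2194 (57 left).
−27 → Feb 28, 2194 (end of Feb, 28 days; 30 left).
−28 → Jan 31, 2194 (end of Jan, 31 days; 2 left).
−2 → Jan 29, 2194.

January 29, 2194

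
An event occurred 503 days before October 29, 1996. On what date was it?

June 14, 1995

−366 (one year; includes Feb 29, 1996) → Oct 29, 1995 (137 left).
−29 → Sep 30, 1995 (end of Sep, 30 days; 108 left).
−30 → Aug 31, 1995 (end of Aug, 31 days; 78 left).
−31 → Jul 31, 1995 (end of Jul, 31 days; 47 left).
−31 → Jun 30, 1995 (end of Jun, 30 days; 16 left).
−16 → Jun 14, 1995.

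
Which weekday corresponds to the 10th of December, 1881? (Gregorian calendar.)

Saturday

Doomsday rule: the anchor day for the 1800s is Friday. For year 81: 81÷12 = 6 r 9, and 9÷4 = 2, so 6+9+2 = 17.
Friday + 17 ≡ Monday — that's 1881's doomsday.
In December the doomsday date is Dec 12.
Dec 10 is 2 days before Dec 12; 2 mod 7 = 2, so Monday − 2 = Saturday.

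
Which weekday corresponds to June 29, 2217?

Sunday

Doomsday rule: the anchor day for the 2200s is Friday. For year 17: 17÷12 = 1 r 5, and 5÷4 = 1, so 1+5+1 = 7.
Friday + 7 ≡ Friday — that's 2217's doomsday.
In June the doomsday date is Jun 6.
Jun 29 is 23 days after Jun 6; 23 mod 7 = 2, so Friday + 2 = Sunday.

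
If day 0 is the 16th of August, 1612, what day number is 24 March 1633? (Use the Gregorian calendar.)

Aug 16, 1612 → Aug 16, 1613: 365 days.
Aug 16, 1613 → Aug 16, 1614: 365 days.
Aug 16, 1614 → Aug 16, 1615: 365 days.
Aug 16, 1615 → Aug 16, 1616: 366 days (Feb 29, 1616 is in that span).
Aug 16, 1616 → Aug 16, 1617: 365 days.
Aug 16, 1617 → Aug 16, 1618: 365 days.
Aug 16, 1618 → Aug 16, 1619: 365 days.
Aug 16, 1619 → Aug 16, 1620: 366 days (Feb 29, 1620 is in that span).
Aug 16, 1620 → Aug 16, 1621: 365 days.
Aug 16, 1621 → Aug 16, 1622: 365 days.
Aug 16, 1622 → Aug 16, 1623: 365 days.
Aug 16, 1623 → Aug 16, 1624: 366 days (Feb 29, 1624 is in that span).
Aug 16, 1624 → Aug 16, 1625: 365 days.
Aug 16, 1625 → Aug 16, 1626: 365 days.
Aug 16, 1626 → Aug 16, 1627: 365 days.
Aug 16, 1627 → Aug 16, 1628: 366 days (Feb 29, 1628 is in that span).
Aug 16, 1628 → Aug 16, 1629: 365 days.
Aug 16, 1629 → Aug 16, 1630: 365 days.
Aug 16, 1630 → Aug 16, 1631: 365 days.
Aug 16, 1631 → Aug 16, 1632: 366 days (Feb 29, 1632 is in that span).
Aug 16, 1632 → Sep 16, 1632: 31 days (August has 31).
Sep 16, 1632 → Oct 16, 1632: 30 days (September has 30).
Oct 16, 1632 → Nov 16, 1632: 31 days (October has 31).
Nov 16, 1632 → Dec 16, 1632: 30 days (November has 30).
Dec 16, 1632 → Jan 16, 1633: 31 days (December has 31).
Jan 16, 1633 → Feb 16, 1633: 31 days (January has 31).
Feb 16, 1633 → Mar 16, 1633: 28 days (February has 28).
Mar 16, 1633 → Mar 24, 1633: 8 days.
Total: 7525 days.

7525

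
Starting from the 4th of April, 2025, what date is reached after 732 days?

April 6, 2027

+365 (one year) → Apr 4, 2026 (367 left).
Apr has 30 days: +27 → May 1, 2026 (340 left).
May has 31 days: +31 → Jun 1, 2026 (309 left).
Jun has 30 days: +30 → Jul 1, 2026 (279 left).
Jul has 31 days: +31 → Aug 1, 2026 (248 left).
Aug has 31 days: +31 → Sep 1, 2026 (217 left).
Sep has 30 days: +30 → Oct 1, 2026 (187 left).
Oct has 31 days: +31 → Nov 1, 2026 (156 left).
Nov has 30 days: +30 → Dec 1, 2026 (126 left).
Dec has 31 days: +31 → Jan 1, 2027 (95 left).
Jan has 31 days: +31 → Feb 1, 2027 (64 left).
Feb has 28 days: +28 → Mar 1, 2027 (36 left).
Mar has 31 days: +31 → Apr 1, 2027 (5 left).
+5 → Apr 6, 2027.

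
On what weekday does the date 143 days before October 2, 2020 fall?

Tuesday

First find the weekday of Oct 2, 2020. Doomsday rule: the anchor day for the 2000s is Tuesday. For year 20: 20÷12 = 1 r 8, and 8÷4 = 2, so 1+8+2 = 11.
Tuesday + 11 ≡ Saturday — that's 2020's doomsday.
In October the doomsday date is Oct 10.
Oct 2 is 8 days before Oct 10; 8 mod 7 = 1, so Saturday − 1 = Friday.
143 mod 7 = 3, so 143 days before a Friday is Friday − 3 = Tuesday.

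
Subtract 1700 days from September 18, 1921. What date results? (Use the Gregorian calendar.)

January 22, 1917

−365 (one year) → Sep 18, 1920 (1335 left).
−366 (one year; includes Feb 29, 1920) → Sep 18, 1919 (969 left).
−365 (one year) → Sep 18, 1918 (604 left).
−365 (one year) → Sep 18, 1917 (239 left).
−18 → Aug 31, 1917 (end of Aug, 31 days; 221 left).
−31 → Jul 31, 1917 (end of Jul, 31 days; 190 left).
−31 → Jun 30, 1917 (end of Jun, 30 days; 159 left).
−30 → May 31, 1917 (end of May, 31 days; 129 left).
−31 → Apr 30, 1917 (end of Apr, 30 days; 98 left).
−30 → Mar 31, 1917 (end of Mar, 31 days; 68 left).
−31 → Feb 28, 1917 (end of Feb, 28 days; 37 left).
−28 → Jan 31, 1917 (end of Jan, 31 days; 9 left).
−9 → Jan 22, 1917.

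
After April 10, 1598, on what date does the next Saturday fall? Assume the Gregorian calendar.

Apr 10, 1598 is a Friday.
From Friday to the next Saturday is 1 day.
Apr 10, 1598 + 1 = Apr 11, 1598.

April 11, 1598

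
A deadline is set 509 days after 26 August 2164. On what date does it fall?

January 17, 2166

+365 (one year) → Aug 26, 2165 (144 left).
Aug has 31 days: +6 → Sep 1, 2165 (138 left).
Sep has 30 days: +30 → Oct 1, 2165 (108 left).
Oct has 31 days: +31 → Nov 1, 2165 (77 left).
Nov has 30 days: +30 → Dec 1, 2165 (47 left).
Dec has 31 days: +31 → Jan 1, 2166 (16 left).
+16 → Jan 17, 2166.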